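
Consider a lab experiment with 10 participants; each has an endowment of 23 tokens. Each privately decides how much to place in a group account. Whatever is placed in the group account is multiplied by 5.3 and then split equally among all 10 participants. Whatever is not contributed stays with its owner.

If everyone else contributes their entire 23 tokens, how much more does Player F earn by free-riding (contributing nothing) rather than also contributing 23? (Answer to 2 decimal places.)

Switching from a contribution of 23 to 0 lets Player F keep an extra 23 tokens, but lowers the group account by 23, which costs Player F their own share of that drop: 5.3/10 × 23 = 12.19.
Net gain = 23 − 12.19 = 10.81. The private return per contributed unit (0.5300) is below 1, so free-riding is indeed the best response regardless of what the others do.

10.81 tokens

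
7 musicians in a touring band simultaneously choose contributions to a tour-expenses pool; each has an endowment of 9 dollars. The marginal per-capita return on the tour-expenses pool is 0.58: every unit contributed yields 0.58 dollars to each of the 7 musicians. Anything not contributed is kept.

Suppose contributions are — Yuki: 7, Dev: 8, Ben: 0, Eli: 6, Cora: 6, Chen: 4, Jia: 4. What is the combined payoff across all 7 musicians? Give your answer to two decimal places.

170.10 dollars

Total contributed: 7 + 8 + 0 + 6 + 6 + 4 + 4 = 35; total kept: 7 × 9 − 35 = 28.
The tour-expenses pool pays out 0.58 × 7 × 35 = 142.10 in aggregate.
Group total = 28 + 142.10 = 170.10.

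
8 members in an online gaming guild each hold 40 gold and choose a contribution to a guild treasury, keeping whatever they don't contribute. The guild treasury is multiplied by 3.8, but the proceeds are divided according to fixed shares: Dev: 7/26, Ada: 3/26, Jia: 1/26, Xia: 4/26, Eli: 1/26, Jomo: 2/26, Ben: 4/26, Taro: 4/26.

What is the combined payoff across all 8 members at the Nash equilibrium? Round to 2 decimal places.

Each unit j contributes comes back to j as 3.8 × (j's share), so j prefers to contribute only if that share exceeds 1/3.8 = 0.2632; otherwise keeping the unit dominates.
Only Dev (7/26) clears that bar, contributing 40; the remaining 7 contribute 0. Total contributed: 40.
The guild treasury pays out 3.8 × 40 = 152.00 in total (split across the unequal shares, but the aggregate is all that matters for the group sum).
The 7 free-riders keep 40 each, adding 280. Group total = 280 + 152.00 = 432.00.

432.00 gold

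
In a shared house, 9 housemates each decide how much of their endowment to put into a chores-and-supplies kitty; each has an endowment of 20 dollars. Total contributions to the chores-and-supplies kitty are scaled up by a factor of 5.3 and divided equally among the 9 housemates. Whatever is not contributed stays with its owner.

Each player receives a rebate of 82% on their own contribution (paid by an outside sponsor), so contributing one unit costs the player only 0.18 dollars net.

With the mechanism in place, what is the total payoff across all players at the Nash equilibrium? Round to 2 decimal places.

1101.60 dollars

The effective private return per unit is now (5.3/9) / 0.18 = 3.2716 > 1, so every player's dominant strategy flips to full contribution.
At the Nash equilibrium everyone contributes 20. Group total payoff = 9 × (20 × 0.82 + 5.3 × 20) = 1101.60.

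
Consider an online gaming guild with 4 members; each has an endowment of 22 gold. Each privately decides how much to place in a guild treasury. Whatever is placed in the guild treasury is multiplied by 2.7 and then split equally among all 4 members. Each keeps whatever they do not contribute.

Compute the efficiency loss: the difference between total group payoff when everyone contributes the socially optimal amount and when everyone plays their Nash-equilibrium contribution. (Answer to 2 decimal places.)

Each contributed unit returns 2.7/4 = 0.6750 to its contributor — below 1 — so contributing 0 is dominant for every player. At the Nash equilibrium everyone keeps their 22, and the group total is 4 × 22 = 88.
Each contributed unit returns 2.700 to the group as a whole (0.6750 to each of 4 players), which exceeds 1, so the social optimum is full contribution: group total = 2.700 × 88 = 237.60.
Efficiency loss = 237.60 − 88 = 149.60.

149.60 gold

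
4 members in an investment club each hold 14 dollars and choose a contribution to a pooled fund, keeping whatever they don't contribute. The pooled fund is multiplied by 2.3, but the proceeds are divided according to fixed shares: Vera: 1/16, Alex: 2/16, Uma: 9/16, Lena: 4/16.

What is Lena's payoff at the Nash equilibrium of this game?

A player with share s gets back 2.3·s per unit contributed, so full contribution is dominant for anyone with s > 1/2.3 = 0.4348 and zero contribution is dominant for anyone below.
Only Uma (9/16) clears that bar, contributing 14; the remaining 3 contribute 0. Total contributed: 14.
Lena keeps 14 and receives 2.3 × 14 × 4/16 = 8.05 from the pooled fund, for a payoff of 22.05.

22.05 dollars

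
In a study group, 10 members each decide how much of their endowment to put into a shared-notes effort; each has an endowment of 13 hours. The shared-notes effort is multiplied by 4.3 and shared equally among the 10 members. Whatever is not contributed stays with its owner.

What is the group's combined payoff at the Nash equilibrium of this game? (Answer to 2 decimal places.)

130.00 hours

Each contributed unit returns 4.3/10 = 0.4300 to its contributor — below 1 — so contributing 0 is dominant for every player. At the Nash equilibrium everyone keeps their 13, and the group total is 10 × 13 = 130.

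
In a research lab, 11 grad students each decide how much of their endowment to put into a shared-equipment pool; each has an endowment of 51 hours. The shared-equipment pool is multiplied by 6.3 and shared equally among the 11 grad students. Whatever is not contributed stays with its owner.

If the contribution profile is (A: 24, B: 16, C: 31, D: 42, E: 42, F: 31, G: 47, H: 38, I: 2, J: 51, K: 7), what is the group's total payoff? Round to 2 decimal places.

2315.30 hours

Total contributed: 24 + 16 + 31 + 42 + 42 + 31 + 47 + 38 + 2 + 51 + 7 = 331; total kept: 11 × 51 − 331 = 230.
The shared-equipment pool pays out 6.3 × 331 = 2085.30 in aggregate.
Group total = 230 + 2085.30 = 2315.30.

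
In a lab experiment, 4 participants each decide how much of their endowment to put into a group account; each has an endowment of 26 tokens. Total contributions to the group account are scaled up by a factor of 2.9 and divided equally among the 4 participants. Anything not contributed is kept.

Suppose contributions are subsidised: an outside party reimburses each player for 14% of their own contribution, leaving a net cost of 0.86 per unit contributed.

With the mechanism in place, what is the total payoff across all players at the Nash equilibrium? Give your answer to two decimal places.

104.00 tokens

Even with the mechanism, each unit contributed returns only (2.9/4) / 0.86 = 0.8430 per unit of net cost, so contributing nothing is still dominant.
At the Nash equilibrium no one contributes; group total payoff = 4 × 26 = 104.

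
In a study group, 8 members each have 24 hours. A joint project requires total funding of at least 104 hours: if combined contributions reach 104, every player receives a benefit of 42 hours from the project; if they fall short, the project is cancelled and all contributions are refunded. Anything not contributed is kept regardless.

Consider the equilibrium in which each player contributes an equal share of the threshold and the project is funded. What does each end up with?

53 hours

Equal share of the threshold: 104/8 = 13.
At this profile no one gains by cutting their contribution: any cut drops the total below 104, the project is cancelled, contributions are refunded, and the deviator ends with 24, which is less than 24 − 13 + 42 = 53. Contributing more than 13 just wastes the excess. So contributing exactly 13 is a best response.
Each player's payoff: 24 − 13 + 42 = 53.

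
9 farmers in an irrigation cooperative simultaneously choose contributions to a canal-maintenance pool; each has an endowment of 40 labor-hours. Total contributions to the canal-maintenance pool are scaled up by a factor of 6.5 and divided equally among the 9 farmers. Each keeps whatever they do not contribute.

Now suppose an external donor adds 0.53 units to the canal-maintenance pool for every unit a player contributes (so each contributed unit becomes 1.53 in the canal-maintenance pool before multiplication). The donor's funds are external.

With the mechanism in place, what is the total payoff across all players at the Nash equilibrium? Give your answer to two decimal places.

The effective private return per unit is now 6.5 × 1.53 / 9 = 1.1050 > 1, so every player's dominant strategy flips to full contribution.
So the Nash equilibrium is full contribution by all 9; the group earns 6.5 × 1.53 × 360 = 3580.20.

3580.20 labor-hours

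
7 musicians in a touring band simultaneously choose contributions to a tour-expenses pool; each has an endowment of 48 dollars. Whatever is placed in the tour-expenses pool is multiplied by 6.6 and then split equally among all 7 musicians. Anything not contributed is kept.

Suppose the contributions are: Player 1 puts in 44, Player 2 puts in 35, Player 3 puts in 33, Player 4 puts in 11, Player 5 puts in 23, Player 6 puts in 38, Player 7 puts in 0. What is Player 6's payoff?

183.49 dollars

Total contributed: 44 + 35 + 33 + 11 + 23 + 38 + 0 = 184.
Each receives 6.6 × 184 / 7 = 173.49 from the tour-expenses pool.
Player 6 keeps 48 − 38 = 10, so Player 6's payoff is 10 + 173.49 = 183.49.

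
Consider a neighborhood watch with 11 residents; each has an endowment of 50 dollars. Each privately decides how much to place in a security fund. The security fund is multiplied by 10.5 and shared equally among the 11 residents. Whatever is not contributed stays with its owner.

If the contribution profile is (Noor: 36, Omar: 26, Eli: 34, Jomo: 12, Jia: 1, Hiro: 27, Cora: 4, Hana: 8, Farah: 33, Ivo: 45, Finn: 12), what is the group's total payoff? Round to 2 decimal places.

Total contributed: 36 + 26 + 34 + 12 + 1 + 27 + 4 + 8 + 33 + 45 + 12 = 238; total kept: 11 × 50 − 238 = 312.
The security fund pays out 10.5 × 238 = 2499.00 in aggregate.
Group total = 312 + 2499.00 = 2811.00.

2811.00 dollars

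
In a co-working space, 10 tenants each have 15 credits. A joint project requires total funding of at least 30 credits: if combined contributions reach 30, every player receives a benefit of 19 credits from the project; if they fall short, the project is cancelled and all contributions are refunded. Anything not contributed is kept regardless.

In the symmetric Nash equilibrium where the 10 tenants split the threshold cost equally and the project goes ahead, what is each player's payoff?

Equal share of the threshold: 30/10 = 3.
At this profile no one gains by cutting their contribution: any cut drops the total below 30, the project is cancelled, contributions are refunded, and the deviator ends with 15, which is less than 15 − 3 + 19 = 31. Contributing more than 3 just wastes the excess. So contributing exactly 3 is a best response.
Each player's payoff: 15 − 3 + 19 = 31.

31 credits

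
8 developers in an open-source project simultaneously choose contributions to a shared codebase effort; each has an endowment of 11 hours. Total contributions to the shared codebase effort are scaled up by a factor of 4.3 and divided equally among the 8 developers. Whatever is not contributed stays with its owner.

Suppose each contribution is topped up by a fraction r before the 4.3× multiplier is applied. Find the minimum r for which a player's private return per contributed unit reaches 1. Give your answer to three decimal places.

0.860

With matching at rate r, one contributed unit becomes (1 + r) in the shared codebase effort and returns 4.3 × (1 + r) / 8 to the contributor.
Setting this equal to 1: 1 + r = 8/4.3 = 1.8605.
So the minimum matching rate is r = 1.8605 − 1 = 0.860.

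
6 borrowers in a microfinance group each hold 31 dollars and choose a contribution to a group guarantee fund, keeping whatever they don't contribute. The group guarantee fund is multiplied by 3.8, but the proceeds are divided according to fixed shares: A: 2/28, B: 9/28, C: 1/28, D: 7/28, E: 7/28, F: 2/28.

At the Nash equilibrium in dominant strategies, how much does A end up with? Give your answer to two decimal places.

39.41 dollars

Player j's private return per contributed unit is 3.8 × (j's share). Contributing is weakly dominant for j when that share is at least 1/3.8 = 0.2632, and contributing 0 is dominant otherwise.
The only share above 0.2632 is B's 9/28, contributing 31; the remaining 5 contribute 0. Total contributed: 31.
A keeps 31 and receives 3.8 × 31 × 2/28 = 8.41 from the group guarantee fund, for a payoff of 39.41.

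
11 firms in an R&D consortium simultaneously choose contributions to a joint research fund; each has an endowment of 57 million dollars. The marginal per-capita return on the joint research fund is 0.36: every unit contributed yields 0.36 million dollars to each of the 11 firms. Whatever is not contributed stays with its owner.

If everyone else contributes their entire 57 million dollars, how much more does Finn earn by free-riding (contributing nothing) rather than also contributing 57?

36.48 million dollars

Switching from a contribution of 57 to 0 lets Finn keep an extra 57 million dollars, but lowers the joint research fund by 57, which costs Finn their own share of that drop: 0.36 × 57 = 20.52.
Net gain = 57 − 20.52 = 36.48. The private return per contributed unit (0.36) is below 1, so free-riding is indeed the best response regardless of what the others do.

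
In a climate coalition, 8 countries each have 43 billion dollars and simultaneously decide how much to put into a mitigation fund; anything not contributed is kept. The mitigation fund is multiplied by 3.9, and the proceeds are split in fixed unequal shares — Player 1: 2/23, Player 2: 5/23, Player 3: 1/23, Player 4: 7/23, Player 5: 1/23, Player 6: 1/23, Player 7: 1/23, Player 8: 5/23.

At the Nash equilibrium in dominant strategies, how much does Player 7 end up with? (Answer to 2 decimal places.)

50.29 billion dollars

Each unit j contributes comes back to j as 3.9 × (j's share), so j prefers to contribute only if that share exceeds 1/3.9 = 0.2564; otherwise keeping the unit dominates.
Only Player 4 (7/23) clears that bar, contributing 43; the remaining 7 contribute 0. Total contributed: 43.
Player 7 keeps 43 and receives 3.9 × 43 × 1/23 = 7.29 from the mitigation fund, for a payoff of 50.29.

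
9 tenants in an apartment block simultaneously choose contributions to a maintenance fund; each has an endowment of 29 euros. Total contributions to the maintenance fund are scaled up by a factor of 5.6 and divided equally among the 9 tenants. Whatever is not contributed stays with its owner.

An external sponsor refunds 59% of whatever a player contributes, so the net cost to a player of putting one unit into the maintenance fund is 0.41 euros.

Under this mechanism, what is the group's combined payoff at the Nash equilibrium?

The effective private return per unit is now (5.6/9) / 0.41 = 1.5176 > 1, so every player's dominant strategy flips to full contribution.
At the Nash equilibrium everyone contributes 29. Group total payoff = 9 × (29 × 0.59 + 5.6 × 29) = 1615.59.

1615.59 euros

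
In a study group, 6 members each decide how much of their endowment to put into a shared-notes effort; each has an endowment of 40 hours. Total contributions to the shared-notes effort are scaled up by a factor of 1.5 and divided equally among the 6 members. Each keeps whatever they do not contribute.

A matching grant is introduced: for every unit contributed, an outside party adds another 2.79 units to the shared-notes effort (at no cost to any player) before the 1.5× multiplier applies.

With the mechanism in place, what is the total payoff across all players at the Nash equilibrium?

The effective private return is 1.5 × 3.79 / 6 = 0.9475, which is still under 1, so the mechanism doesn't change anyone's dominant strategy: zero contribution.
At the Nash equilibrium no one contributes; group total payoff = 6 × 40 = 240.

240.00 hours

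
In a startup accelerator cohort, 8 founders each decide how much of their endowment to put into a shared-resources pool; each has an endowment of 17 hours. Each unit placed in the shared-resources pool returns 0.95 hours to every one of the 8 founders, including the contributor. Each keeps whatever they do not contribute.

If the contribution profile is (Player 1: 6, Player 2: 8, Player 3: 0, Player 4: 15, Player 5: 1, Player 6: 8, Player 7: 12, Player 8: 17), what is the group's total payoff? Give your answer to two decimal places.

578.20 hours

Total contributed: 6 + 8 + 0 + 15 + 1 + 8 + 12 + 17 = 67; total kept: 8 × 17 − 67 = 69.
The shared-resources pool pays out 0.95 × 8 × 67 = 509.20 in aggregate.
Group total = 69 + 509.20 = 578.20.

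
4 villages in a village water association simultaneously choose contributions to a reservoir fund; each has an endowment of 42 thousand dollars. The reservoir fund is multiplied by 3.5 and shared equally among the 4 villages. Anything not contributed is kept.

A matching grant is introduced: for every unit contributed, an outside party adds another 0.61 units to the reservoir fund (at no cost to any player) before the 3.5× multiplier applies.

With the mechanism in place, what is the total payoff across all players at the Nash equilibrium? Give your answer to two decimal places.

Under the mechanism each unit contributed yields 3.5 × 1.61 / 4 = 1.4088 back to its contributor per unit of net cost, which exceeds 1, making full contribution the dominant choice for everyone.
At the Nash equilibrium everyone contributes 42. Group total payoff = 3.5 × 1.61 × 168 = 946.68.

946.68 thousand dollars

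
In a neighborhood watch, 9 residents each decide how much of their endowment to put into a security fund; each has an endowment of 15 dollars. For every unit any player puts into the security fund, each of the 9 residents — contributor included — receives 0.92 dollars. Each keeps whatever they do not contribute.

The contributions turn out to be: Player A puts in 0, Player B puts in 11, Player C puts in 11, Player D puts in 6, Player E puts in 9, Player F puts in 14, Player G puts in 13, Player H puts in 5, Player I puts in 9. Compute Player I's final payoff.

77.76 dollars

Total contributed: 0 + 11 + 11 + 6 + 9 + 14 + 13 + 5 + 9 = 78.
Each receives 0.92 × 78 = 71.76 from the security fund.
Player I keeps 15 − 9 = 6, so Player I's payoff is 6 + 71.76 = 77.76.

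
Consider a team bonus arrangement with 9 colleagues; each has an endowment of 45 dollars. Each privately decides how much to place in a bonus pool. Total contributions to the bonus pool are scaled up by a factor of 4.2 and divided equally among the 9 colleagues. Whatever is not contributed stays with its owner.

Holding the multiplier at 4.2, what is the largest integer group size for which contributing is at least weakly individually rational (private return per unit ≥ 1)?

4

Private return per unit is 4.2/(group size), which is ≥ 1 whenever the group size is ≤ 4.2.
The largest such integer is 4.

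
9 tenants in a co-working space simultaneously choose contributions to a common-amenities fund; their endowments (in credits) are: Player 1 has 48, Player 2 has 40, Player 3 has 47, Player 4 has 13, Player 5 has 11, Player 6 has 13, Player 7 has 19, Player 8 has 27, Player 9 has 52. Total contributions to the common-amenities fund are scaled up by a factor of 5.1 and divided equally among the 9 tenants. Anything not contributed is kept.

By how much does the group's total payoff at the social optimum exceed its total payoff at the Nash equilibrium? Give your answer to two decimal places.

The private return per contributed unit is 5.1/9 = 0.5667 < 1 for every player regardless of endowment, so the Nash equilibrium is zero contribution and the group total is Σ E_j = 48 + 40 + 47 + 13 + 11 + 13 + 19 + 27 + 52 = 270.
Each contributed unit returns 5.100 to the group, so the social optimum is full contribution by everyone: group total = 5.100 × 270 = 1377.00.
Efficiency loss = (5.100 − 1) × 270 = 1107.00.

1107.00 credits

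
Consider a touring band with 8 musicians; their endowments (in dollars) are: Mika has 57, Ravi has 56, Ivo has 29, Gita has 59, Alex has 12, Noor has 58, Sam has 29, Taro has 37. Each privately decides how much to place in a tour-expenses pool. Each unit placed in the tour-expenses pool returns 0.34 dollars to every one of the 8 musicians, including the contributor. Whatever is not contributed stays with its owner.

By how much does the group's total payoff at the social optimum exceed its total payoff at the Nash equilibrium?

579.64 dollars

The private return per contributed unit is 0.34 < 1 for everyone, so the Nash equilibrium is zero contribution and the group total is Σ E_j = 57 + 56 + 29 + 59 + 12 + 58 + 29 + 37 = 337.
Each contributed unit returns 2.720 to the group, so the social optimum is full contribution by everyone: group total = 2.720 × 337 = 916.64.
Efficiency loss = (2.720 − 1) × 337 = 579.64.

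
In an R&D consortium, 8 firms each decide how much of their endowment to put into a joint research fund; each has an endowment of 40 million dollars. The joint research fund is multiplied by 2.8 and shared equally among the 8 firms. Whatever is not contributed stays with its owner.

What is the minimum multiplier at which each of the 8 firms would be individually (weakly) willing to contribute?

A contributed unit returns (multiplier)/8 to its contributor.
This reaches 1 exactly when the multiplier is 8.

8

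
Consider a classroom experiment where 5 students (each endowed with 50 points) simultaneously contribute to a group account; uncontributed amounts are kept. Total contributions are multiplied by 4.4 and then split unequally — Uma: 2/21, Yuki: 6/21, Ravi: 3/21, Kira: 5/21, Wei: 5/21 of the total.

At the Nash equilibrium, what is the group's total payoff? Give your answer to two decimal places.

Each unit j contributes comes back to j as 4.4 × (j's share), so j prefers to contribute only if that share exceeds 1/4.4 = 0.2273; otherwise keeping the unit dominates.
Yuki, Kira and Wei are above the threshold, contributing 50 each; the remaining 2 contribute 0. Total contributed: 150.
The group account pays out 4.4 × 150 = 660.00 in total (split across the unequal shares, but the aggregate is all that matters for the group sum).
The 2 free-riders keep 50 each, adding 100. Group total = 100 + 660.00 = 760.00.

760.00 points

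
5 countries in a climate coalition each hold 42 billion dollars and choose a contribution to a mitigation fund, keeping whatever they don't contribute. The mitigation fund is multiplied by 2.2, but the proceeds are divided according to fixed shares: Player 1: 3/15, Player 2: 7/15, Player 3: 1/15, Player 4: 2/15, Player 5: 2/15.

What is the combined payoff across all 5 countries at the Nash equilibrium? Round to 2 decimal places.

A player with share s gets back 2.2·s per unit contributed, so full contribution is dominant for anyone with s > 1/2.2 = 0.4545 and zero contribution is dominant for anyone below.
Only Player 2 (7/15) clears that bar, contributing 42; the remaining 4 contribute 0. Total contributed: 42.
The mitigation fund pays out 2.2 × 42 = 92.40 in total (split across the unequal shares, but the aggregate is all that matters for the group sum).
The 4 free-riders keep 42 each, adding 168. Group total = 168 + 92.40 = 260.40.

260.40 billion dollars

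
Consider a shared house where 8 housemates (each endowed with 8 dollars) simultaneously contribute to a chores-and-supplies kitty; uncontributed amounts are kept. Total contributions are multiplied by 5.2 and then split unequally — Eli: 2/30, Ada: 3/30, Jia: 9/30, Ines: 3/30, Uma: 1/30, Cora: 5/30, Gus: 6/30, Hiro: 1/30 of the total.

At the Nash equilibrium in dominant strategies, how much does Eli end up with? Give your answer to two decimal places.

13.55 dollars

For player j, contributing a unit is worthwhile iff 5.2 × (j's share) ≥ 1, i.e. iff j's share is at least 0.1923.
Jia and Gus are above the threshold, contributing 8 each; the remaining 6 contribute 0. Total contributed: 16.
Eli keeps 8 and receives 5.2 × 16 × 2/30 = 5.55 from the chores-and-supplies kitty, for a payoff of 13.55.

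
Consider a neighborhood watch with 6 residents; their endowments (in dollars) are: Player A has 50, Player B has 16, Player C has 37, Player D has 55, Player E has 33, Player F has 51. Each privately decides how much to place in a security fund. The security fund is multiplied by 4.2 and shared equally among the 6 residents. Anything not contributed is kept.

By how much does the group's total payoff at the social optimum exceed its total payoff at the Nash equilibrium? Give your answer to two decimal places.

774.40 dollars

The private return per contributed unit is 4.2/6 = 0.7000 < 1 for every player regardless of endowment, so the Nash equilibrium is zero contribution and the group total is Σ E_j = 50 + 16 + 37 + 55 + 33 + 51 = 242.
Each contributed unit returns 4.200 to the group, so the social optimum is full contribution by everyone: group total = 4.200 × 242 = 1016.40.
Efficiency loss = (4.200 − 1) × 242 = 774.40.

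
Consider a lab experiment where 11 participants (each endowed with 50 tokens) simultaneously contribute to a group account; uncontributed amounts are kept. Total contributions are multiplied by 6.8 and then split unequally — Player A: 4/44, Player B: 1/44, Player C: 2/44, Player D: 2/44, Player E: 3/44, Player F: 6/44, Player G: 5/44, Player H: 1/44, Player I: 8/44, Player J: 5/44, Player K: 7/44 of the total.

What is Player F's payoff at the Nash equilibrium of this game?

142.73 tokens

Player j's private return per contributed unit is 6.8 × (j's share). Contributing is weakly dominant for j when that share is at least 1/6.8 = 0.1471, and contributing 0 is dominant otherwise.
The shares above 0.1471 belong to Player I and Player K, contributing 50 each; the remaining 9 contribute 0. Total contributed: 100.
Player F keeps 50 and receives 6.8 × 100 × 6/44 = 92.73 from the group account, for a payoff of 142.73.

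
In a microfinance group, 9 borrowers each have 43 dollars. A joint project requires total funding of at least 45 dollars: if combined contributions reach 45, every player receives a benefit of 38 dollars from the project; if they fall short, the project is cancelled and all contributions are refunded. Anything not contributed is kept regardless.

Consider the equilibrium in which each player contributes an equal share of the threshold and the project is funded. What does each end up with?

Equal share of the threshold: 45/9 = 5.
At this profile no one gains by cutting their contribution: any cut drops the total below 45, the project is cancelled, contributions are refunded, and the deviator ends with 43, which is less than 43 − 5 + 38 = 76. Contributing more than 5 just wastes the excess. So contributing exactly 5 is a best response.
Each player's payoff: 43 − 5 + 38 = 76.

76 dollars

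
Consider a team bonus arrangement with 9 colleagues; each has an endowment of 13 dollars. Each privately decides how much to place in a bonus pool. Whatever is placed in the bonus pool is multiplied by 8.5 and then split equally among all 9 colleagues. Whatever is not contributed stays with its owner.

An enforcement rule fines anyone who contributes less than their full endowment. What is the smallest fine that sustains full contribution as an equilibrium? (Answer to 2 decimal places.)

0.72 dollars

Given the others contribute fully, the best deviation is to contribute 0 (any partial contribution still incurs the fine and gives up units whose private return 0.9444 is below 1).
Deviating from 13 to 0 saves 13 dollars but forfeits the deviator's share of the drop in the bonus pool: 8.5/9 × 13 = 12.28.
So the deviation gain is 13 − 12.28 = 0.72, and the fine must be at least 0.72 dollars to wipe it out.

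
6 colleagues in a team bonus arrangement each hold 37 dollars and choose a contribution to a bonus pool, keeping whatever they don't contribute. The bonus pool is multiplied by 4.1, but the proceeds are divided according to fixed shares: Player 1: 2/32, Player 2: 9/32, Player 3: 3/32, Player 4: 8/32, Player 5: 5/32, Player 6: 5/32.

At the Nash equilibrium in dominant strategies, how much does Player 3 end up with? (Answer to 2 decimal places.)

A player with share s gets back 4.1·s per unit contributed, so full contribution is dominant for anyone with s > 1/4.1 = 0.2439 and zero contribution is dominant for anyone below.
Player 2 and Player 4 clear that bar, contributing 37 each; the remaining 4 contribute 0. Total contributed: 74.
Player 3 keeps 37 and receives 4.1 × 74 × 3/32 = 28.44 from the bonus pool, for a payoff of 65.44.

65.44 dollars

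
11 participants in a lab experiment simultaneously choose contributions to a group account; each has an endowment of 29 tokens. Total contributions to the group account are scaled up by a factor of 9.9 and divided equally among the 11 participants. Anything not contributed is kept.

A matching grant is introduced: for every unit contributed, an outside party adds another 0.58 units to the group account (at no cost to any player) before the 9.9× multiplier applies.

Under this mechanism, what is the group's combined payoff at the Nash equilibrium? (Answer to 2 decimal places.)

With the mechanism, a contributed unit returns 9.9 × 1.58 / 11 = 1.4220 per unit of net cost to the contributor — now above 1 — so contributing fully is weakly dominant for every player.
So the Nash equilibrium is full contribution by all 11; the group earns 9.9 × 1.58 × 319 = 4989.80.

4989.80 tokens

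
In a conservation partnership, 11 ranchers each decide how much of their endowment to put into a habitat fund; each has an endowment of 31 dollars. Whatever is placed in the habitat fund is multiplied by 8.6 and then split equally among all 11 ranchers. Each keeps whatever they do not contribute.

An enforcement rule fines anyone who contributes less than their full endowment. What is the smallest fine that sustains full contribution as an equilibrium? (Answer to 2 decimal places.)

6.76 dollars

Given the others contribute fully, the best deviation is to contribute 0 (any partial contribution still incurs the fine and gives up units whose private return 0.7818 is below 1).
Deviating from 31 to 0 saves 31 dollars but forfeits the deviator's share of the drop in the habitat fund: 8.6/11 × 31 = 24.24.
So the deviation gain is 31 − 24.24 = 6.76, and the fine must be at least 6.76 dollars to wipe it out.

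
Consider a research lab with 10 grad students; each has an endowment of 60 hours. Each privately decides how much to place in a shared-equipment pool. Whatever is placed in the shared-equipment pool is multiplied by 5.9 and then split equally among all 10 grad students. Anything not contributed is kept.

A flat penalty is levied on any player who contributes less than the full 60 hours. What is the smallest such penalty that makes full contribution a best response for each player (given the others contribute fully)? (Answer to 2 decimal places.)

24.60 hours

Given the others contribute fully, the best deviation is to contribute 0 (any partial contribution still incurs the fine and gives up units whose private return 0.5900 is below 1).
Deviating from 60 to 0 saves 60 hours but forfeits the deviator's share of the drop in the shared-equipment pool: 5.9/10 × 60 = 35.40.
So the deviation gain is 60 − 35.40 = 24.60, and the fine must be at least 24.60 hours to wipe it out.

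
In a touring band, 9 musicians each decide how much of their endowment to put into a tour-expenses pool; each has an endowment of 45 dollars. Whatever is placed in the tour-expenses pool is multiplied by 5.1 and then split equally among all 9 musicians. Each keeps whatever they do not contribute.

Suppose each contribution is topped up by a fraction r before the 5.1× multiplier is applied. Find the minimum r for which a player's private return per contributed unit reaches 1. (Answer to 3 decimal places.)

0.765

With matching at rate r, one contributed unit becomes (1 + r) in the tour-expenses pool and returns 5.1 × (1 + r) / 9 to the contributor.
Setting this equal to 1: 1 + r = 9/5.1 = 1.7647.
So the minimum matching rate is r = 1.7647 − 1 = 0.765.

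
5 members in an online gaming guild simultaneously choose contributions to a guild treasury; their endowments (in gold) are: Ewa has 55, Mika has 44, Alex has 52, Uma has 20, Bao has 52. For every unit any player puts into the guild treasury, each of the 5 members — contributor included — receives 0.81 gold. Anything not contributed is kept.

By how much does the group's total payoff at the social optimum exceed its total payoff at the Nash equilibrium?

680.15 gold

The private return per contributed unit is 0.81 < 1 for everyone, so the Nash equilibrium is zero contribution and the group total is Σ E_j = 55 + 44 + 52 + 20 + 52 = 223.
Each contributed unit returns 4.050 to the group, so the social optimum is full contribution by everyone: group total = 4.050 × 223 = 903.15.
Efficiency loss = (4.050 − 1) × 223 = 680.15.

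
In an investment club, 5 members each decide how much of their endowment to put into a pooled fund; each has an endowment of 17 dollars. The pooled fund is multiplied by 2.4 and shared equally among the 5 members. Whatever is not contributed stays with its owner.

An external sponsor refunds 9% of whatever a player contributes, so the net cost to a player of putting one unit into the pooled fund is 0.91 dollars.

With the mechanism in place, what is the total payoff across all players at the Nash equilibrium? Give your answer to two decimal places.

With the mechanism, a contributed unit returns (2.4/5) / 0.91 = 0.5275 per unit of net cost — still below 1 — so contributing 0 remains dominant for every player.
At the Nash equilibrium no one contributes; group total payoff = 5 × 17 = 85.

85.00 dollars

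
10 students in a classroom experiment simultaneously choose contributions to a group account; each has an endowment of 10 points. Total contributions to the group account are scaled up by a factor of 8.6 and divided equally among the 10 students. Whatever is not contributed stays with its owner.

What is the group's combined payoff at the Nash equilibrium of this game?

100.00 points

Each contributed unit returns 8.6/10 = 0.8600 to its contributor — below 1 — so contributing 0 is dominant for every player. At the Nash equilibrium everyone keeps their 10, and the group total is 10 × 10 = 100.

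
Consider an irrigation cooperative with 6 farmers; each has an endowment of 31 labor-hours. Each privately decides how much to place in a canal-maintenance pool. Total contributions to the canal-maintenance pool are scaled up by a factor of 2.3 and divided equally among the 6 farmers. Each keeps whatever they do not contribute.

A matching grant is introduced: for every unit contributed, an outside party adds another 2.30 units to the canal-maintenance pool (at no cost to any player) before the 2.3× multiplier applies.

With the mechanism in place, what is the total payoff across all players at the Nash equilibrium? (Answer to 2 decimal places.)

1411.74 labor-hours

Under the mechanism each unit contributed yields 2.3 × 3.30 / 6 = 1.2650 back to its contributor per unit of net cost, which exceeds 1, making full contribution the dominant choice for everyone.
At the Nash equilibrium everyone contributes 31. Group total payoff = 2.3 × 3.30 × 186 = 1411.74.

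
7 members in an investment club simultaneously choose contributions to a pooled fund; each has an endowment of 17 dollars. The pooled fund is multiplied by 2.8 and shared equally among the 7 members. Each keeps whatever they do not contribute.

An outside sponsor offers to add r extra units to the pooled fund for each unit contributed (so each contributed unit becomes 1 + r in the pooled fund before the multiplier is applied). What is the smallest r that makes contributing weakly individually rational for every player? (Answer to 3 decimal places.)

With matching at rate r, one contributed unit becomes (1 + r) in the pooled fund and returns 2.8 × (1 + r) / 7 to the contributor.
Setting this equal to 1: 1 + r = 7/2.8 = 2.5000.
So the minimum matching rate is r = 2.5000 − 1 = 1.500.

1.500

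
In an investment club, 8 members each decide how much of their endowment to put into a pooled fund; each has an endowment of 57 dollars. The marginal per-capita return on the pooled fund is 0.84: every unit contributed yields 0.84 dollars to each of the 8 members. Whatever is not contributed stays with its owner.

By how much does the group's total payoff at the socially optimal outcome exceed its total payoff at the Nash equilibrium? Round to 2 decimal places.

The private return per contributed unit is 0.84 < 1, so contributing 0 is dominant for every player. At the Nash equilibrium everyone keeps their 57, and the group total is 8 × 57 = 456.
Each contributed unit returns 6.720 to the group as a whole (0.84 to each of 8 players), which exceeds 1, so the social optimum is full contribution: group total = 6.720 × 456 = 3064.32.
Efficiency loss = 3064.32 − 456 = 2608.32.

2608.32 dollars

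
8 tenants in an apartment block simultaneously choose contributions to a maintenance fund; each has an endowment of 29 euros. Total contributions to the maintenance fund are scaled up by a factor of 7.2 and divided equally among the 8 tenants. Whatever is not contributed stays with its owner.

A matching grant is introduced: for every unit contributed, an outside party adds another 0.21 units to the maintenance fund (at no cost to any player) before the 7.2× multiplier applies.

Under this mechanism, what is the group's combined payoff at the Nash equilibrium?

2021.18 euros

With the mechanism, a contributed unit returns 7.2 × 1.21 / 8 = 1.0890 per unit of net cost to the contributor — now above 1 — so contributing fully is weakly dominant for every player.
So the Nash equilibrium is full contribution by all 8; the group earns 7.2 × 1.21 × 232 = 2021.18.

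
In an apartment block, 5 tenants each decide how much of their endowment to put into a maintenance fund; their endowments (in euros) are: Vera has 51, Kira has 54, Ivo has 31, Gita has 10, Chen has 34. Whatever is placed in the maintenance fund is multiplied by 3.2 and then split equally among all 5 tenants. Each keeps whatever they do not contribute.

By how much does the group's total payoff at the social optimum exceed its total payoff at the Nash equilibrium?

The private return per contributed unit is 3.2/5 = 0.6400 < 1 for every player regardless of endowment, so the Nash equilibrium is zero contribution and the group total is Σ E_j = 51 + 54 + 31 + 10 + 34 = 180.
Each contributed unit returns 3.200 to the group, so the social optimum is full contribution by everyone: group total = 3.200 × 180 = 576.00.
Efficiency loss = (3.200 − 1) × 180 = 396.00.

396.00 euros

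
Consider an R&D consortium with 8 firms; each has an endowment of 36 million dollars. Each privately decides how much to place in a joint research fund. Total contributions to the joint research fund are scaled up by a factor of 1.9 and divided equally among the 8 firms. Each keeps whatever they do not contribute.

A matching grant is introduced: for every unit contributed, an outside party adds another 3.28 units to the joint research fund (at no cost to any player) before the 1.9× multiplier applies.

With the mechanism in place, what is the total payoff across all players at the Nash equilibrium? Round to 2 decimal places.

2342.02 million dollars

Under the mechanism each unit contributed yields 1.9 × 4.28 / 8 = 1.0165 back to its contributor per unit of net cost, which exceeds 1, making full contribution the dominant choice for everyone.
So the Nash equilibrium is full contribution by all 8; the group earns 1.9 × 4.28 × 288 = 2342.02.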